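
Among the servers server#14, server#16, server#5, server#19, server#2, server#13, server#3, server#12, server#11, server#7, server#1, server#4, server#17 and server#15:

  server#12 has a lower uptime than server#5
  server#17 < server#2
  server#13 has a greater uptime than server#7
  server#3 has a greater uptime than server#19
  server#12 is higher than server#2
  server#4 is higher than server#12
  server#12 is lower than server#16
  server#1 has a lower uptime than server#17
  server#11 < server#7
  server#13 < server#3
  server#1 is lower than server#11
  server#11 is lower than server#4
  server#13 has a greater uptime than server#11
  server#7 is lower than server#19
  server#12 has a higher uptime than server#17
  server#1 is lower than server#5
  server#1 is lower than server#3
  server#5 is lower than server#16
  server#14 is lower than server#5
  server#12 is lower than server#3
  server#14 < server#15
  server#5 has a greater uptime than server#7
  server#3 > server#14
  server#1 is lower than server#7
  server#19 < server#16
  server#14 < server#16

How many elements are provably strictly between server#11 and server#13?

1

Chaining upward from server#11 reaches: server#7, server#4, server#19, server#5, server#16, server#3.
Chaining downward from server#13 reaches: server#1, server#7.
Strictly between server#11 and server#13 are those in both lists: server#7 — 1 element.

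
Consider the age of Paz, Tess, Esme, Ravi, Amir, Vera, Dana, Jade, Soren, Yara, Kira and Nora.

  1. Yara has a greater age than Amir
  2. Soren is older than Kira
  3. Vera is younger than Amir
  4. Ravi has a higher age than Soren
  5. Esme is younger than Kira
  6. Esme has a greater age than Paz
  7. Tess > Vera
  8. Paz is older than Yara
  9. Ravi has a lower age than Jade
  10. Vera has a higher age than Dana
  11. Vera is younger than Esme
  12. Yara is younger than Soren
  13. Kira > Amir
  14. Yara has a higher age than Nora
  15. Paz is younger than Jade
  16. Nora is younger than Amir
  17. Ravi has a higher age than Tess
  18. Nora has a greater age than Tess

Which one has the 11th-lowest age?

Ravi

Piecing the relations together gives one ordering: Dana < Vera < Tess < Nora < Amir < Yara < Paz < Esme < Kira < Soren < Ravi < Jade.
Counting 11 from the smallest end gives Ravi.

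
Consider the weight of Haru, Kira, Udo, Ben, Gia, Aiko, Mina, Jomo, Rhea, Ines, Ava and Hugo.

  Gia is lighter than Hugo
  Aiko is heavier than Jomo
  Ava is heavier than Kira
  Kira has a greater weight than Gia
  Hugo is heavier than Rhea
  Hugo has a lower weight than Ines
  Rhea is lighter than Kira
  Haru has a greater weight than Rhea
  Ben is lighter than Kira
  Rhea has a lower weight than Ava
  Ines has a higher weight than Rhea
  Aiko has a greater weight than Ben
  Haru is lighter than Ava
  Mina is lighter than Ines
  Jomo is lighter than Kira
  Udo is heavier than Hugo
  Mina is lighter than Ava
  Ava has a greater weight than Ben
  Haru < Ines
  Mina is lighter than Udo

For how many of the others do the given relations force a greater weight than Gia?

Directly above Gia: Hugo, Kira.
One step further: Udo, Ava, Ines (5 so far).
No other element is forced above Gia by the given relations, so the count is 5.

5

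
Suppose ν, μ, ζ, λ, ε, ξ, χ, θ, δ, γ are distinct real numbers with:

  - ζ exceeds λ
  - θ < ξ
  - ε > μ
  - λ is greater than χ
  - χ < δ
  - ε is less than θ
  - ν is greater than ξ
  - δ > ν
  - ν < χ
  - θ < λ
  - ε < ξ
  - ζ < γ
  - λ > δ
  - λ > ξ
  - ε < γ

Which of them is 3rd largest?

λ

The consecutive relations fix a unique order: μ < ε < θ < ξ < ν < χ < δ < λ < ζ < γ.
Counting 3 from the largest end gives λ.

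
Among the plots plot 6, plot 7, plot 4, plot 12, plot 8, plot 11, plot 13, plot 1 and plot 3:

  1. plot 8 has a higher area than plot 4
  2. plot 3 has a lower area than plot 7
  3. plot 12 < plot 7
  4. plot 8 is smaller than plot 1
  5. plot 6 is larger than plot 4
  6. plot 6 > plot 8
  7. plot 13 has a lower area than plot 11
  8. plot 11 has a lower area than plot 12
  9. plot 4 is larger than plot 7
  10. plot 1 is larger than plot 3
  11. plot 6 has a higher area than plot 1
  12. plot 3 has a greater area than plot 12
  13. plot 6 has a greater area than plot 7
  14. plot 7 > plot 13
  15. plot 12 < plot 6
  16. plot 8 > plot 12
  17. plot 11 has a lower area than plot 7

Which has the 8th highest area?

plot 11

The consecutive relations fix a unique order: plot 13 < plot 11 < plot 12 < plot 3 < plot 7 < plot 4 < plot 8 < plot 1 < plot 6.
Counting 8 from the largest end gives plot 11.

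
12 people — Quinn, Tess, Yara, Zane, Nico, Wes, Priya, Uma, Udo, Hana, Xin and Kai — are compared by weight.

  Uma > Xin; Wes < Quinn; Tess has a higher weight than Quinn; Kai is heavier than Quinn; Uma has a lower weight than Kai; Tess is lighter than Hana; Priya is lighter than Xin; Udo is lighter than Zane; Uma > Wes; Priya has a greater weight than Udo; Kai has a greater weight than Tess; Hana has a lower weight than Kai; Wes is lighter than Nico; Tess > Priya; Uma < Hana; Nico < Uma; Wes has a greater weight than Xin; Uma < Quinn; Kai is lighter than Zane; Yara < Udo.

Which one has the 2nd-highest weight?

Kai

Chaining the given pairs: Yara < Udo < Priya < Xin < Wes < Nico < Uma < Quinn < Tess < Hana < Kai < Zane.
Counting 2 from the largest end gives Kai.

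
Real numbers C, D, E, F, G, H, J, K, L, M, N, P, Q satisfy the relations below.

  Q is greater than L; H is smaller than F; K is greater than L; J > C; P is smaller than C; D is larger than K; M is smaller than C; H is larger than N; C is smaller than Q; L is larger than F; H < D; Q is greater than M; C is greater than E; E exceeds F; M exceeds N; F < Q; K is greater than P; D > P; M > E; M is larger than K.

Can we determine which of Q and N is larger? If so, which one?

N < H < F < L < K < M < C < Q, by transitivity through H, F, L, K, M, C.
So Q is larger.

Q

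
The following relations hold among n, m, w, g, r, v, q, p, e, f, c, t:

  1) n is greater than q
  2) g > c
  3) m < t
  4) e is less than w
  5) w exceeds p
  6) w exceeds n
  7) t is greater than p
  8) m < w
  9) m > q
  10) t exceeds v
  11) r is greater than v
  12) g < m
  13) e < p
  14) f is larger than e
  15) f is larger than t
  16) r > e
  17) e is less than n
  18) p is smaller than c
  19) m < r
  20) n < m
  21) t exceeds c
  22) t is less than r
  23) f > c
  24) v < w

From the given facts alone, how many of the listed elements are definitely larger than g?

5

From g the given relations immediately reach m.
From those, t, w, r — 4 in total.
From those, f — 5 in total.
Nothing else is reachable above g; 5 in all.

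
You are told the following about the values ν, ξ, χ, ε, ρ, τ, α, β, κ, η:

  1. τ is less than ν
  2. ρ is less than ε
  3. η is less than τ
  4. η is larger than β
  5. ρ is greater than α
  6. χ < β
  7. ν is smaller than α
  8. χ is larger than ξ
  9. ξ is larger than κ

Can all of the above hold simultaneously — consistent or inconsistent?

The single ordering κ < ξ < χ < β < η < τ < ν < α < ρ < ε satisfies every listed relation, so no contradiction arises.

consistent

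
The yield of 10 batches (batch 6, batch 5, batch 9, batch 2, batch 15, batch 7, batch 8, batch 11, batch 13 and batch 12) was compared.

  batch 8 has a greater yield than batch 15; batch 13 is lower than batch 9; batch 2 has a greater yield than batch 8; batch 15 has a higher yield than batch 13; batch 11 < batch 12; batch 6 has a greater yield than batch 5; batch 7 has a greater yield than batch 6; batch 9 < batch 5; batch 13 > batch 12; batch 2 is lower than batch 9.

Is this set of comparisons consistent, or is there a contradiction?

The single ordering batch 11 < batch 12 < batch 13 < batch 15 < batch 8 < batch 2 < batch 9 < batch 5 < batch 6 < batch 7 satisfies every listed relation, so no contradiction arises.

consistent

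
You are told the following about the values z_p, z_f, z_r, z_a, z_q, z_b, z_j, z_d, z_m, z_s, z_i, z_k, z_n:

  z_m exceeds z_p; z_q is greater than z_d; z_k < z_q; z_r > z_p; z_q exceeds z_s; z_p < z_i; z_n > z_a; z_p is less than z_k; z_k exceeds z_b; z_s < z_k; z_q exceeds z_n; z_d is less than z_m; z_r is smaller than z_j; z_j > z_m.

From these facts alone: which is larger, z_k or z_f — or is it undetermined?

undetermined

Following every chain through z_f: nothing is chained to z_f.
z_k is not reached, and no chain runs the other way from z_k to z_f.
So the given relations leave the order of z_f and z_k undetermined.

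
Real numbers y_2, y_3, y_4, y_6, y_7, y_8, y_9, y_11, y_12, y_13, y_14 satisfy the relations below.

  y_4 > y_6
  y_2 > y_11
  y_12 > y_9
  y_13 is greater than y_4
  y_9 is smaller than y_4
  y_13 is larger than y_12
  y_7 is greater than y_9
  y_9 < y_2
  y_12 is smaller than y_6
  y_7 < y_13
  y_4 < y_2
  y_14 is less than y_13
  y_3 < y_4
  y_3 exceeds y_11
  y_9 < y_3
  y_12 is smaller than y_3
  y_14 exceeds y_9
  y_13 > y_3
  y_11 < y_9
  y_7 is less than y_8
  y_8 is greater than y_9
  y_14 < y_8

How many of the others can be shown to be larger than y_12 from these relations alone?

Directly above y_12: y_6, y_3, y_13.
One step further: y_4 (4 so far).
One step further: y_2 (5 so far).
Nothing else is reachable above y_12; 5 in all.

5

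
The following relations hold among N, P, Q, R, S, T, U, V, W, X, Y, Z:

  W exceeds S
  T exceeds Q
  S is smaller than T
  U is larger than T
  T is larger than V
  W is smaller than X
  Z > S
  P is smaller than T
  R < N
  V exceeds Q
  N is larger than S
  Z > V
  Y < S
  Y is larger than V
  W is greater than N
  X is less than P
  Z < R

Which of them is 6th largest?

Piecing the relations together gives one ordering: Q < V < Y < S < Z < R < N < W < X < P < T < U.
Counting 6 from the largest end gives N.

N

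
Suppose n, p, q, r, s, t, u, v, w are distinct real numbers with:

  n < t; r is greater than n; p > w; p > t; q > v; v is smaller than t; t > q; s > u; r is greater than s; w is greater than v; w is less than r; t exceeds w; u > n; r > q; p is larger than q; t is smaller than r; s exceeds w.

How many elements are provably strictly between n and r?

Chaining upward from n reaches: u, t, p, s.
Chaining downward from r reaches: v, q, w, u, t, s.
Strictly between n and r are those in both lists: u, t, s — 3 elements.

3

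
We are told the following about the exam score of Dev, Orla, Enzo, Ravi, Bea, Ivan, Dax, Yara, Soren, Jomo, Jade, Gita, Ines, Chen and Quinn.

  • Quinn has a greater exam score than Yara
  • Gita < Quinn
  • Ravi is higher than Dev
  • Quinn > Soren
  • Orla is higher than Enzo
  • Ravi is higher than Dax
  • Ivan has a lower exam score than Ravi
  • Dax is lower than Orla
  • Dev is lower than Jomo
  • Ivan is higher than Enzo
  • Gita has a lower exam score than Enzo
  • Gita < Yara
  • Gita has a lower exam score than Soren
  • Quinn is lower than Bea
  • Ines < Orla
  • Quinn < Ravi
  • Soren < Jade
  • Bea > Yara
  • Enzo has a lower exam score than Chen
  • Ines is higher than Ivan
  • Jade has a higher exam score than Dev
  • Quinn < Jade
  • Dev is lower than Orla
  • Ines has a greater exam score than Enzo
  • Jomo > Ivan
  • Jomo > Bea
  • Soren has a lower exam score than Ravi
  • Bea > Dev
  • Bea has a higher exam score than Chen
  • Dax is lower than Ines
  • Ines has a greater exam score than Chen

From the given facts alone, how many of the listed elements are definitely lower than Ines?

Directly below Ines: Dax, Enzo, Chen, Ivan.
One step further: Gita (5 so far).
No other element is forced below Ines by the given relations, so the count is 5.

5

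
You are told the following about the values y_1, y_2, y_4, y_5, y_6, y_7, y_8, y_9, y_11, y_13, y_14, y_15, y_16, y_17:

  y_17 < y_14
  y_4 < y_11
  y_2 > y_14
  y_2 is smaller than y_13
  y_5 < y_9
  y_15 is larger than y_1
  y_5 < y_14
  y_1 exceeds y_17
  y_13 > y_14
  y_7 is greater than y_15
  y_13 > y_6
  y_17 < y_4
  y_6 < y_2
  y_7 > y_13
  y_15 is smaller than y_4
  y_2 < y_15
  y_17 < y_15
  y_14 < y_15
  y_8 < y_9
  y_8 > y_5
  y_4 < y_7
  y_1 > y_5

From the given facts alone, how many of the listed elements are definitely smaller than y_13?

5

From y_13 the given relations immediately reach y_6, y_14, y_2.
From those, y_5, y_17 — 5 in total.
Nothing else is reachable below y_13; 5 in all.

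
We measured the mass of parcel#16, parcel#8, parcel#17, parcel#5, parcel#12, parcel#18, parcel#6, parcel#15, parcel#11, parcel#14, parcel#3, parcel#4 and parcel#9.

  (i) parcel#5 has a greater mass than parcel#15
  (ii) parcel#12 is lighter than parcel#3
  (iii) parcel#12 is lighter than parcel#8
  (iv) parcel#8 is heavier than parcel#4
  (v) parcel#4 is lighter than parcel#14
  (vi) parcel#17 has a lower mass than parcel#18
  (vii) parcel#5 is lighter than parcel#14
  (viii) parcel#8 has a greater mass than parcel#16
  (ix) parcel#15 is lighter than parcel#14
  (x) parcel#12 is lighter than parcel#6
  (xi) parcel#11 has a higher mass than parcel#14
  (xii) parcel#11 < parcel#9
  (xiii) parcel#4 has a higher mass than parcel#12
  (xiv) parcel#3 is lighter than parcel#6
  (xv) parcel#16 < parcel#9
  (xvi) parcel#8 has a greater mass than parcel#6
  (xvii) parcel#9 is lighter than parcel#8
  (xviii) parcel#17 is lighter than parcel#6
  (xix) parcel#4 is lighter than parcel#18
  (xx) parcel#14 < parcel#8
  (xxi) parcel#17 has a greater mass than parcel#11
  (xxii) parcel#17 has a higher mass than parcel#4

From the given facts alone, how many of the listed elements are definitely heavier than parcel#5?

Directly above parcel#5: parcel#14.
One step further: parcel#11, parcel#8 (3 so far).
One step further: parcel#17, parcel#9 (5 so far).
One step further: parcel#6, parcel#18 (7 so far).
Nothing else is reachable above parcel#5; 7 in all.

7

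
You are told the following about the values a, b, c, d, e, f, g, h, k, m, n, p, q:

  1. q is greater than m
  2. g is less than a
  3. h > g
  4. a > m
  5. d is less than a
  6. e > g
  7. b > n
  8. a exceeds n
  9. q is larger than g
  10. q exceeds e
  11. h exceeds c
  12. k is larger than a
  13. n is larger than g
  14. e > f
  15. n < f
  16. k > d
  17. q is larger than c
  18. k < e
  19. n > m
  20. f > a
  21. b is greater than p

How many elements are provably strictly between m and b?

The relations place m below b. An element lies strictly between them when it is forced above m and also forced below b.
Above m: {n, a, k, f, e, q}. Below b: {g, p, n}.
Intersection: {n} — 1.

1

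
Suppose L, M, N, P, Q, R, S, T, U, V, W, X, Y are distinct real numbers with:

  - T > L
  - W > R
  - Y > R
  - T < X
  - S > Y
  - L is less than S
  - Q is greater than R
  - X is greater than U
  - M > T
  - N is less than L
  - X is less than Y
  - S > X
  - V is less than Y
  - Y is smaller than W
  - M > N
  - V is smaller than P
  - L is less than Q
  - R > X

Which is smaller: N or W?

Link the given pairs in sequence: N < L; L < T; T < X; X < R; R < Y; Y < W.
Together: N < L < T < X < R < Y < W.
So N < W; N is the smaller of the two.

N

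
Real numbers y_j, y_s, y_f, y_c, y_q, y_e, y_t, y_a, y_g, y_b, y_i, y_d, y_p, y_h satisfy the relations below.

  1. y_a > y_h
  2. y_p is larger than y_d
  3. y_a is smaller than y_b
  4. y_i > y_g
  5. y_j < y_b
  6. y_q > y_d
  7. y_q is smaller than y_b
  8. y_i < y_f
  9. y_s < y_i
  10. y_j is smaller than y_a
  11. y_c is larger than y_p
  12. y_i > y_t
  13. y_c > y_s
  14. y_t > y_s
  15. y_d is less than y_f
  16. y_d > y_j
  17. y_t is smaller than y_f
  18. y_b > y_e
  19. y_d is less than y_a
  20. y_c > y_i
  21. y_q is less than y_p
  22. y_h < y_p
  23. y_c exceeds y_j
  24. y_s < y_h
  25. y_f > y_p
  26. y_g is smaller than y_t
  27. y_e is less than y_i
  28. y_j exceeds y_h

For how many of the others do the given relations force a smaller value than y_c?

10

From y_c the given relations immediately reach y_s, y_j, y_p, y_i.
From those, y_h, y_d, y_q, y_g, y_t, y_e — 10 in total.
No other element is forced below y_c by the given relations, so the count is 10.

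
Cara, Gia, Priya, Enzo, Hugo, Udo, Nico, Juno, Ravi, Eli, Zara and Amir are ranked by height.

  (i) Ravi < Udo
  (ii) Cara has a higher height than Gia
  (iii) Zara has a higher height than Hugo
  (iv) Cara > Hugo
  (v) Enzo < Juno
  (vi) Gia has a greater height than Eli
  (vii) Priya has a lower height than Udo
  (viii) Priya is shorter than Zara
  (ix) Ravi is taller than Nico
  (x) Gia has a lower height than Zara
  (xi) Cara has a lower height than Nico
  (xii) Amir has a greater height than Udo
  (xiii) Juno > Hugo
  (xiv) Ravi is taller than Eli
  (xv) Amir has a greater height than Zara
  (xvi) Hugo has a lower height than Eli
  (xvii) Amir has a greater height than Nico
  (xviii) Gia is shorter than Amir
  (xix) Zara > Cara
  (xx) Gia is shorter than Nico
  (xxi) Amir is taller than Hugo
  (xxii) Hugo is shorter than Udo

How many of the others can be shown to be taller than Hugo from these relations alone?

The elements the relations force above Hugo are Juno, Eli, Gia, Cara, Nico, Ravi, Zara, Udo, Amir — no chain reaches any other.
That is 9.

9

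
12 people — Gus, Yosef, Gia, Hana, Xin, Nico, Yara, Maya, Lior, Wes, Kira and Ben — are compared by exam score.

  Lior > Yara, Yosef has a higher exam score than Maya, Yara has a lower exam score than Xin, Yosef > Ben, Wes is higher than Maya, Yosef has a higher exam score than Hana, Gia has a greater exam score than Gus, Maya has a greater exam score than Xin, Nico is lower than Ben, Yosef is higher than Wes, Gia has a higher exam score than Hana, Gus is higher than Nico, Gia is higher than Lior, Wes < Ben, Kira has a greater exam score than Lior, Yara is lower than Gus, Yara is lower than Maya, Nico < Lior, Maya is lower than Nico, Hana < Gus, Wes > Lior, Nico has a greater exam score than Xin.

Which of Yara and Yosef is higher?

Yosef

Yara < Xin and Xin < Maya give Yara < Maya.
With Maya < Nico: Yara < Xin < Maya < Nico.
With Nico < Lior: Yara < Xin < Maya < Nico < Lior.
Then Lior < Wes extends the chain to Wes.
Then Wes < Ben extends the chain to Ben.
Then Ben < Yosef extends the chain to Yosef.
So Yara < Yosef; Yosef is the higher of the two.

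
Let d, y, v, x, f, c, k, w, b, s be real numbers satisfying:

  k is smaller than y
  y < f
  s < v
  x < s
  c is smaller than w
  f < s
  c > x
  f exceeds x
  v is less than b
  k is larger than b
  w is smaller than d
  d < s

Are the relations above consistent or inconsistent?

We have f < s stated directly, yet also s < v < b < k < y < f by chaining the others — so s < f. Contradiction.

inconsistent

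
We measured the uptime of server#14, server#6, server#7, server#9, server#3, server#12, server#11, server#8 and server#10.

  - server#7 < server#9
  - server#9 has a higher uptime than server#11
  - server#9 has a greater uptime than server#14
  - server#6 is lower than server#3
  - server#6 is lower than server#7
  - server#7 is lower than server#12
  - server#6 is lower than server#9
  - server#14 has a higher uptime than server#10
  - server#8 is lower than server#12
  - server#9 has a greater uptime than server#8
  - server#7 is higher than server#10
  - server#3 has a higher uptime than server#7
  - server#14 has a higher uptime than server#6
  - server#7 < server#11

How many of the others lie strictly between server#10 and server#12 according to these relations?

1

The relations place server#10 below server#12. An element lies strictly between them when it is forced above server#10 and also forced below server#12.
Above server#10: {server#14, server#7, server#11, server#9, server#3}. Below server#12: {server#6, server#7, server#8}.
Intersection: {server#7} — 1.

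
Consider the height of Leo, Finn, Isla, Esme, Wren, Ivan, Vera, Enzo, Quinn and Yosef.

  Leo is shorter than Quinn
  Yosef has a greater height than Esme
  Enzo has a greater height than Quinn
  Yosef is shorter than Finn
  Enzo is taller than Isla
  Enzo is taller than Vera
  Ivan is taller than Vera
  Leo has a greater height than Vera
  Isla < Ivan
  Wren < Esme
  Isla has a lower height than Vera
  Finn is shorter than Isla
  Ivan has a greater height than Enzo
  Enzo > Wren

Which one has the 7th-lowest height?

Leo

The consecutive relations fix a unique order: Wren < Esme < Yosef < Finn < Isla < Vera < Leo < Quinn < Enzo < Ivan.
Counting 7 from the smallest end gives Leo.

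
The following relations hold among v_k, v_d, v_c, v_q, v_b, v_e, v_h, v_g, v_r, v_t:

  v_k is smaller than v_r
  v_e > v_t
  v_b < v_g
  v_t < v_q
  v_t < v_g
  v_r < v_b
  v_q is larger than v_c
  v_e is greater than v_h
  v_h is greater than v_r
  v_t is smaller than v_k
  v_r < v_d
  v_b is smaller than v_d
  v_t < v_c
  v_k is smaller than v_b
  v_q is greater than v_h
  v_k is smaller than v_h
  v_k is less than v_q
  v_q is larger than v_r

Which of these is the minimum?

v_k is not least since v_t < v_k; v_r is not least since v_k < v_r; v_h is not least since v_r < v_h; v_b is not least since v_r < v_b; v_g is not least since v_b < v_g; v_e is not least since v_t < v_e; v_c is not least since v_t < v_c; v_d is not least since v_b < v_d; v_q is not least since v_t < v_q.
Only v_t has nothing below it, so v_t is the minimum.

v_t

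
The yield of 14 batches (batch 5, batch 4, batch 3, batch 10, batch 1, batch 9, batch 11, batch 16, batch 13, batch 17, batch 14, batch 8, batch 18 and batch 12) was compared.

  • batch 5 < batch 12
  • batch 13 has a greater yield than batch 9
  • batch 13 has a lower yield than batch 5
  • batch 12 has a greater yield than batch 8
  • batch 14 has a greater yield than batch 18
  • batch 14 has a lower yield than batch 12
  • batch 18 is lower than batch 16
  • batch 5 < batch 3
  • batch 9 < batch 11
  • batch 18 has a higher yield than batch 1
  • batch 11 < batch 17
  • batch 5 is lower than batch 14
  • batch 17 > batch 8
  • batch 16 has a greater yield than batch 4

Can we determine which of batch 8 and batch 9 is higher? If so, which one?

undetermined

Following every chain through batch 9: above batch 9 we get batch 13, batch 11, batch 5, batch 3, batch 14, batch 12, batch 17.
batch 8 is not reached, and no chain runs the other way from batch 8 to batch 9.
So the given relations leave the order of batch 9 and batch 8 undetermined.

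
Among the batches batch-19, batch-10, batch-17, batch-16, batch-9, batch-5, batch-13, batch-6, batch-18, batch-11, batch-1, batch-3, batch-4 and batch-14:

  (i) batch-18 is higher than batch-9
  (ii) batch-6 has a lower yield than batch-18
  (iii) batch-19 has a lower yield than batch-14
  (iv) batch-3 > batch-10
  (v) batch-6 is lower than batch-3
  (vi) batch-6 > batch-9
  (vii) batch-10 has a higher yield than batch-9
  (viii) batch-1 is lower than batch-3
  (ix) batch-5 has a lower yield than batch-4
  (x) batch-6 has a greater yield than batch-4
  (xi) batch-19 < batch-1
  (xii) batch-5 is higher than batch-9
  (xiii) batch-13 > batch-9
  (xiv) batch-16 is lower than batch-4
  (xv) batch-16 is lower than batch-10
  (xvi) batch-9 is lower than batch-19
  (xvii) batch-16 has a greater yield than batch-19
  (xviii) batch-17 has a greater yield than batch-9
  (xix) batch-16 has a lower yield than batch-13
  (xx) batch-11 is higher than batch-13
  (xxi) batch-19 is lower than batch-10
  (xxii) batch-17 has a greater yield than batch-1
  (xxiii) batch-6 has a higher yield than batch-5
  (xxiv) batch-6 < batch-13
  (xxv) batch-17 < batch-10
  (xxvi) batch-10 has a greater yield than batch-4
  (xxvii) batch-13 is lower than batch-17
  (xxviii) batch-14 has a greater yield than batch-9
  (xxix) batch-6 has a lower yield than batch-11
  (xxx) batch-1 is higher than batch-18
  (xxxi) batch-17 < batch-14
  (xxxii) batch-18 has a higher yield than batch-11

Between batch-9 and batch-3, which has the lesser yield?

batch-9

Following the relations from batch-9: batch-9 < batch-19 < batch-16 < batch-4 < batch-6 < batch-13 < batch-11 < batch-18 < batch-1 < batch-17 < batch-10 < batch-3.
So batch-9 < batch-3; batch-9 is the lower of the two.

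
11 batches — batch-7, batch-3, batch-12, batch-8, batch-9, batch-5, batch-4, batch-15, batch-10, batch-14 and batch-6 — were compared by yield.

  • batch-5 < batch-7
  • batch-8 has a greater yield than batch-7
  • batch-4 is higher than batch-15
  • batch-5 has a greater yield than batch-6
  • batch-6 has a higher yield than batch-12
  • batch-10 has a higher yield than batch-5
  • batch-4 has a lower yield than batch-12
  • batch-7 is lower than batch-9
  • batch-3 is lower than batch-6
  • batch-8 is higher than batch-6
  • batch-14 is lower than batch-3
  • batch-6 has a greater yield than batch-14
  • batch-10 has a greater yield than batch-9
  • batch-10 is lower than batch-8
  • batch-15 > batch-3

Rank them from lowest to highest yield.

batch-14 < batch-3 < batch-15 < batch-4 < batch-12 < batch-6 < batch-5 < batch-7 < batch-9 < batch-10 < batch-8

The consecutive links are each given: batch-14 < batch-3; batch-3 < batch-15; batch-15 < batch-4; batch-4 < batch-12; batch-12 < batch-6; batch-6 < batch-5; batch-5 < batch-7; batch-7 < batch-9; batch-9 < batch-10; batch-10 < batch-8.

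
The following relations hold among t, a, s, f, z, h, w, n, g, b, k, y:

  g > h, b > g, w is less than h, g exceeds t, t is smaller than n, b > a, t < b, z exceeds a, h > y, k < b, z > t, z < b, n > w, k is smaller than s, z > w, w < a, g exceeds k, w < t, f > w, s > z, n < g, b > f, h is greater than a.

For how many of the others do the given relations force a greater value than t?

Directly above t: z, n, g, b.
One step further: s (5 so far).
Nothing else is reachable above t; 5 in all.

5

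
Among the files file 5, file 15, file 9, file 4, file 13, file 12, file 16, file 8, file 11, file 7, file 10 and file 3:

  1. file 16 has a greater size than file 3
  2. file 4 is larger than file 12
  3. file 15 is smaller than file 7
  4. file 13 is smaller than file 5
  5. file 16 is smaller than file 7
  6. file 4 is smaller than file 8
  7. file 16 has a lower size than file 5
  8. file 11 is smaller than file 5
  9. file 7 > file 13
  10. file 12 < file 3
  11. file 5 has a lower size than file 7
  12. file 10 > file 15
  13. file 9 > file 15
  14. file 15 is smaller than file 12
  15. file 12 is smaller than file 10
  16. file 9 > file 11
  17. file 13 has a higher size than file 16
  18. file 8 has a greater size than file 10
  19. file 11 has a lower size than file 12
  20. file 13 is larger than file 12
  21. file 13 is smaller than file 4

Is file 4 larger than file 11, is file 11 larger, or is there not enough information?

file 11 < file 12 and file 12 < file 3 give file 11 < file 3.
Then file 3 < file 16 extends the chain to file 16.
With file 16 < file 13: file 11 < file 12 < file 3 < file 16 < file 13.
With file 13 < file 4: file 11 < file 12 < file 3 < file 16 < file 13 < file 4.
So file 4 is larger.

file 4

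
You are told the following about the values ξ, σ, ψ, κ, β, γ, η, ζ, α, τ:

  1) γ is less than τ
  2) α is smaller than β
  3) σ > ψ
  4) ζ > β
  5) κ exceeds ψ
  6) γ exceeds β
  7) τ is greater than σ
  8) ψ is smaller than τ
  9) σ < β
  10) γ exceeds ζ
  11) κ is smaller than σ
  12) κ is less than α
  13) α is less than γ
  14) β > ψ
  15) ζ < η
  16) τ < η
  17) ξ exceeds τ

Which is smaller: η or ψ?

ψ

Link the given pairs in sequence: ψ < κ; κ < α; α < β; β < ζ; ζ < γ; γ < τ; τ < η.
Together: ψ < κ < α < β < ζ < γ < τ < η.
So ψ < η; ψ is the smaller of the two.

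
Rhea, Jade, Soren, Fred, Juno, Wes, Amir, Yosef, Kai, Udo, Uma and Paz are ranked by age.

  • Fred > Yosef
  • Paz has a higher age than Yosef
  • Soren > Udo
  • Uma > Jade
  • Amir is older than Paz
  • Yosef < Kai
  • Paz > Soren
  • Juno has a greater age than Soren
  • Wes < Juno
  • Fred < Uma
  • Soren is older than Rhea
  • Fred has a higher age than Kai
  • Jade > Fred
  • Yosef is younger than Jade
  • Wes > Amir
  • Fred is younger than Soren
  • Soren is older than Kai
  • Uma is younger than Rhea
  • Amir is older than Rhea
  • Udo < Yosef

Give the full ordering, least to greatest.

Udo < Yosef < Kai < Fred < Jade < Uma < Rhea < Soren < Paz < Amir < Wes < Juno

Each adjacent pair is fixed by a given relation: Udo < Yosef; Yosef < Kai; Kai < Fred; Fred < Jade; Jade < Uma; Uma < Rhea; Rhea < Soren; Soren < Paz; Paz < Amir; Amir < Wes; Wes < Juno. Chaining them end to end gives the full order.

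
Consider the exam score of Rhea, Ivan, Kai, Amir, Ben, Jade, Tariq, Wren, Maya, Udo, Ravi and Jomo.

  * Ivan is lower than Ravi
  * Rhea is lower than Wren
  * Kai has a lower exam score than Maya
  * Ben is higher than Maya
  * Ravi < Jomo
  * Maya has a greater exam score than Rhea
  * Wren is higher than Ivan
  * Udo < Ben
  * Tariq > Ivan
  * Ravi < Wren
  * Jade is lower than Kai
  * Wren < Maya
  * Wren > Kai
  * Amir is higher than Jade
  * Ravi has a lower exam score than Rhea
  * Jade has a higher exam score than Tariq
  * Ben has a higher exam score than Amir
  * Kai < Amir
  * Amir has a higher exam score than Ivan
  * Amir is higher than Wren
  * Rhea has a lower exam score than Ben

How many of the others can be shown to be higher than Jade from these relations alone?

5

The elements the relations force above Jade are Kai, Wren, Maya, Amir, Ben — no chain reaches any other.
That is 5.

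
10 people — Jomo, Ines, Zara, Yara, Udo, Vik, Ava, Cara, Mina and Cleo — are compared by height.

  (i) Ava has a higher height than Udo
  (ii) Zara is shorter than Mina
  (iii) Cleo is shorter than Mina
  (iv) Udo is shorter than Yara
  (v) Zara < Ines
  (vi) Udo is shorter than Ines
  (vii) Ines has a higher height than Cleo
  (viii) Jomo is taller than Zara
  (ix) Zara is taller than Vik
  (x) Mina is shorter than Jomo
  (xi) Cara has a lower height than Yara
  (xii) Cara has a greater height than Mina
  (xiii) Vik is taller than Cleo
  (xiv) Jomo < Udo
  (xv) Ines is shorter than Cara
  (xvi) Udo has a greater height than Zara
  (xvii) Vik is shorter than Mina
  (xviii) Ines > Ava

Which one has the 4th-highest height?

Ava

The consecutive relations fix a unique order: Cleo < Vik < Zara < Mina < Jomo < Udo < Ava < Ines < Cara < Yara.
The 4th largest is Ava.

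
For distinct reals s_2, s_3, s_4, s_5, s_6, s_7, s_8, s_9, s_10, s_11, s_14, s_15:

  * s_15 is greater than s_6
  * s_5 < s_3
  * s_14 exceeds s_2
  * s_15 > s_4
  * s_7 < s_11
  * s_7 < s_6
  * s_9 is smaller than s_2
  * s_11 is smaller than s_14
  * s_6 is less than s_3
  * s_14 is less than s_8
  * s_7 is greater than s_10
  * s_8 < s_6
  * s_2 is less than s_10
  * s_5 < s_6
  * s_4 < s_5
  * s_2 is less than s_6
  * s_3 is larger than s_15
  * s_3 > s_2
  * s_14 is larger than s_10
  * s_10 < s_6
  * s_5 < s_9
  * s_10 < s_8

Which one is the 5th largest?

s_14

The consecutive relations fix a unique order: s_4 < s_5 < s_9 < s_2 < s_10 < s_7 < s_11 < s_14 < s_8 < s_6 < s_15 < s_3.
The 5th largest is s_14.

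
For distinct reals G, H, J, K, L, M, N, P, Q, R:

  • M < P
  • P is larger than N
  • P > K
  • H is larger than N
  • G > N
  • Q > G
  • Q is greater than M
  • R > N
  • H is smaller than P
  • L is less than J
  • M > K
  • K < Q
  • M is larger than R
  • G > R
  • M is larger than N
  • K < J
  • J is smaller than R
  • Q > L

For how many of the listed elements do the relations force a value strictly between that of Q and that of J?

3

Chaining upward from J reaches: R, M, G, P.
Chaining downward from Q reaches: N, K, L, R, M, G.
Strictly between J and Q are those in both lists: R, M, G — 3 elements.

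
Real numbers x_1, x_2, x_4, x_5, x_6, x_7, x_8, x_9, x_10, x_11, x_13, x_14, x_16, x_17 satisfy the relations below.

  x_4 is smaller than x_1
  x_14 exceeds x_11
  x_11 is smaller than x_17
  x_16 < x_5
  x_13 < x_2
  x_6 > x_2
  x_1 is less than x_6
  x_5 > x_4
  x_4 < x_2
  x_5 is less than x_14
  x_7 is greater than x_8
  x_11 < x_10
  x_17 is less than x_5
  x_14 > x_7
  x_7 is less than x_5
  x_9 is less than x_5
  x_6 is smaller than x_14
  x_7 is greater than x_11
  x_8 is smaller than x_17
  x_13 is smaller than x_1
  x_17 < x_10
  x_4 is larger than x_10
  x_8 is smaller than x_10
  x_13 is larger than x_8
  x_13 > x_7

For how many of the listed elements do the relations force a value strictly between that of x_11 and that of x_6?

7

Chaining upward from x_11 reaches: x_7, x_17, x_10, x_4, x_13, x_1, x_2, x_5, x_14.
Chaining downward from x_6 reaches: x_8, x_7, x_17, x_10, x_4, x_13, x_1, x_2.
Strictly between x_11 and x_6 are those in both lists: x_7, x_17, x_10, x_4, x_13, x_1, x_2 — 7 elements.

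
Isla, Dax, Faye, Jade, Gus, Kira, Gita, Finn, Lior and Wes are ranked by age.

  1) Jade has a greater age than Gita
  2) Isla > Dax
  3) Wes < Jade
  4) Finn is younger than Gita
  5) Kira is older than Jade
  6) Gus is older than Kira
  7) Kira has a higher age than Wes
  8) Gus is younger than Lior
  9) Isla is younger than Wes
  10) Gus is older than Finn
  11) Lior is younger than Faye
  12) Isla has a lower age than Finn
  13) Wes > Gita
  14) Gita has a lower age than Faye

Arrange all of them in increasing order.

The consecutive links are each given: Dax < Isla; Isla < Finn; Finn < Gita; Gita < Wes; Wes < Jade; Jade < Kira; Kira < Gus; Gus < Lior; Lior < Faye.

Dax < Isla < Finn < Gita < Wes < Jade < Kira < Gus < Lior < Faye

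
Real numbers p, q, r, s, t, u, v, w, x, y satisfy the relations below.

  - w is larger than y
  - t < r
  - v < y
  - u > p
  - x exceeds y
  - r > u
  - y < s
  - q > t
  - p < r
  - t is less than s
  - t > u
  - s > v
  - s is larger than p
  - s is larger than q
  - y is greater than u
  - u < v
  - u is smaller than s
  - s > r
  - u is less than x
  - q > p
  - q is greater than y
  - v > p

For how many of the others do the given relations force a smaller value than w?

From w the given relations immediately reach y.
From those, u, v — 3 in total.
From those, p — 4 in total.
Nothing else is reachable below w; 4 in all.

4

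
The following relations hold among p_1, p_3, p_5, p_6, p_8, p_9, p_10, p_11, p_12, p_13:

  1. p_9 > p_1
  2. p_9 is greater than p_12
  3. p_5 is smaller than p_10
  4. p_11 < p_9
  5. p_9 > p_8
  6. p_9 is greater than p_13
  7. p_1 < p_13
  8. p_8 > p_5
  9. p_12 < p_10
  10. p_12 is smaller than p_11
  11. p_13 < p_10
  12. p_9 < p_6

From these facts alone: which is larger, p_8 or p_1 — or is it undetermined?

Following every chain through p_1: above p_1 we get p_13, p_10, p_9, p_6.
p_8 is not reached, and no chain runs the other way from p_8 to p_1.
So the given relations leave the order of p_1 and p_8 undetermined.

undetermined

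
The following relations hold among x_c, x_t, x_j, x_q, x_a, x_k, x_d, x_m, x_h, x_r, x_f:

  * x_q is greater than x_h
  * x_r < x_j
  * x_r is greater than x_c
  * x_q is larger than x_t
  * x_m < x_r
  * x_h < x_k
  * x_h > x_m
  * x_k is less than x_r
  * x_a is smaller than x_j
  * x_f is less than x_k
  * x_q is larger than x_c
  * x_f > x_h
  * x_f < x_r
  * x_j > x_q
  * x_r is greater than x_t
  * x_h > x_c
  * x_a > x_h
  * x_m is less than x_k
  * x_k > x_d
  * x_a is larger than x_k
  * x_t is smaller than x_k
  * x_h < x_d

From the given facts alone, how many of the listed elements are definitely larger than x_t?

5

The elements the relations force above x_t are x_k, x_q, x_r, x_a, x_j — no chain reaches any other.
That is 5.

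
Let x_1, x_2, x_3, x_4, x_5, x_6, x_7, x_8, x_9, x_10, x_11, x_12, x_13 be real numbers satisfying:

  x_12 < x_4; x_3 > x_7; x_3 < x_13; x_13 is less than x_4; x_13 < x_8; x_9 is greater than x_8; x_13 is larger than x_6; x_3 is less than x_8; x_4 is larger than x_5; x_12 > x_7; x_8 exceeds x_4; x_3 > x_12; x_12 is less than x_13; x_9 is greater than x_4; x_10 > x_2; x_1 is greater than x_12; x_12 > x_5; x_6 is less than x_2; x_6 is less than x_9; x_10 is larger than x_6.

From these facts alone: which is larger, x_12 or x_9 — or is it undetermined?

x_9

x_12 < x_3 < x_13 < x_4 < x_8 < x_9, by transitivity through x_3, x_13, x_4, x_8.
So x_9 is larger.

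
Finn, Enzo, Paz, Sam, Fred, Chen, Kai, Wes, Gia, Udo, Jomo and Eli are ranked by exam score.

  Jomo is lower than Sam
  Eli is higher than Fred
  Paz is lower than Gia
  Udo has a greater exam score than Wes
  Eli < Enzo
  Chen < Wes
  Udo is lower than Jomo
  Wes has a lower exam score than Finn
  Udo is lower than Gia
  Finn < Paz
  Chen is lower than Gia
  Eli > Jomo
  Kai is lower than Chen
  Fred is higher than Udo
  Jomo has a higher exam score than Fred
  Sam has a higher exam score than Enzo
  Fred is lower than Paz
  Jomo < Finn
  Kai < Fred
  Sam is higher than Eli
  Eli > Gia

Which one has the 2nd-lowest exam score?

Chaining the given pairs: Kai < Chen < Wes < Udo < Fred < Jomo < Finn < Paz < Gia < Eli < Enzo < Sam.
Counting 2 from the smallest end gives Chen.

Chen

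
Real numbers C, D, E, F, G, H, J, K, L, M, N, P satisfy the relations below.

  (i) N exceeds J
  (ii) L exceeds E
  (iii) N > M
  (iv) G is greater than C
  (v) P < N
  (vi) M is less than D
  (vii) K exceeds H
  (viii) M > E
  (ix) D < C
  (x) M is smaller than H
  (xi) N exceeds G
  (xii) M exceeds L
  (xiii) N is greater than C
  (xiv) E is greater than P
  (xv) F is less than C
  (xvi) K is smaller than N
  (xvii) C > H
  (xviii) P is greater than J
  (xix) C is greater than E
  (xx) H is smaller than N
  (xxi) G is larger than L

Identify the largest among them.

N

Chaining downward from N: directly below it, J, P, M, H, C, G, K; then F, E, L, D.
That covers every other element, and nothing is given above N, so N is the largest.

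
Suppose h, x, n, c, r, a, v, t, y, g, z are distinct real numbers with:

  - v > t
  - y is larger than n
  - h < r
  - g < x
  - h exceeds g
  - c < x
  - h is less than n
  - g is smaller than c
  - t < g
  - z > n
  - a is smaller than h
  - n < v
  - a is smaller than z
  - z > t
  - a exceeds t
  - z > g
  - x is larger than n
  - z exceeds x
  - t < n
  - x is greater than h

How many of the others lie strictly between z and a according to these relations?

3

The relations place a below z. An element lies strictly between them when it is forced above a and also forced below z.
Above a: {h, n, x, r, v, y}. Below z: {t, g, h, c, n, x}.
Intersection: {h, n, x} — 3.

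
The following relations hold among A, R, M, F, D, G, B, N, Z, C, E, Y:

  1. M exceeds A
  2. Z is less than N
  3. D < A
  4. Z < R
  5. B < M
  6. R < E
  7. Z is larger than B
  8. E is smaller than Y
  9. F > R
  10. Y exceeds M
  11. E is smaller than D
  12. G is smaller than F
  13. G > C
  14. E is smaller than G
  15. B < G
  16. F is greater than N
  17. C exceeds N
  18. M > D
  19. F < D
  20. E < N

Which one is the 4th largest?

The consecutive relations fix a unique order: B < Z < R < E < N < C < G < F < D < A < M < Y.
The 4th largest is D.

D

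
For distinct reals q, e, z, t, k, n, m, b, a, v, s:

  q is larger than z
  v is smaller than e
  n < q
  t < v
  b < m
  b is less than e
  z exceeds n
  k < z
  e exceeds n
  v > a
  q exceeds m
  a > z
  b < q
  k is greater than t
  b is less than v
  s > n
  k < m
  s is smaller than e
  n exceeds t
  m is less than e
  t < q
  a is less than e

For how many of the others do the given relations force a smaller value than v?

The elements the relations force below v are t, n, k, z, a, b — no chain reaches any other.
That is 6.

6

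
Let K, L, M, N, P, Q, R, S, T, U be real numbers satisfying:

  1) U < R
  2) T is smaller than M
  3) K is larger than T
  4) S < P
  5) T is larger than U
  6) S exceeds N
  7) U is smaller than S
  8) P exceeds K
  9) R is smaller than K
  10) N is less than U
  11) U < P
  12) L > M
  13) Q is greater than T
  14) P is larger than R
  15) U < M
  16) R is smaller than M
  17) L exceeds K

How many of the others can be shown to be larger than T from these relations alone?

From T the given relations immediately reach Q, K, M.
From those, L, P — 5 in total.
No other element is forced above T by the given relations, so the count is 5.

5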